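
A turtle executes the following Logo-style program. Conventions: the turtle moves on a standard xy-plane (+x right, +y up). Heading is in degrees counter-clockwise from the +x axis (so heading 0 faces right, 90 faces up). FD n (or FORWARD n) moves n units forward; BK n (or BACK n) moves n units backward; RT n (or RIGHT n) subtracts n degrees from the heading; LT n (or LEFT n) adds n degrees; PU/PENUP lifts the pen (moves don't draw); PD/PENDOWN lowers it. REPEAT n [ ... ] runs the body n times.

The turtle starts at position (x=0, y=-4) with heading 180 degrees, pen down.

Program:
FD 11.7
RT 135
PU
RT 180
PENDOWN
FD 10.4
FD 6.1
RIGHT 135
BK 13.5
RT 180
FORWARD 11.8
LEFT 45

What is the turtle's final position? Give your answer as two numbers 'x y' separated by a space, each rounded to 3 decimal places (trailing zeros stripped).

Executing turtle program step by step:
Start: pos=(0,-4), heading=180, pen down
FD 11.7: (0,-4) -> (-11.7,-4) [heading=180, draw]
RT 135: heading 180 -> 45
PU: pen up
RT 180: heading 45 -> 225
PD: pen down
FD 10.4: (-11.7,-4) -> (-19.054,-11.354) [heading=225, draw]
FD 6.1: (-19.054,-11.354) -> (-23.367,-15.667) [heading=225, draw]
RT 135: heading 225 -> 90
BK 13.5: (-23.367,-15.667) -> (-23.367,-29.167) [heading=90, draw]
RT 180: heading 90 -> 270
FD 11.8: (-23.367,-29.167) -> (-23.367,-40.967) [heading=270, draw]
LT 45: heading 270 -> 315
Final: pos=(-23.367,-40.967), heading=315, 5 segment(s) drawn

Answer: -23.367 -40.967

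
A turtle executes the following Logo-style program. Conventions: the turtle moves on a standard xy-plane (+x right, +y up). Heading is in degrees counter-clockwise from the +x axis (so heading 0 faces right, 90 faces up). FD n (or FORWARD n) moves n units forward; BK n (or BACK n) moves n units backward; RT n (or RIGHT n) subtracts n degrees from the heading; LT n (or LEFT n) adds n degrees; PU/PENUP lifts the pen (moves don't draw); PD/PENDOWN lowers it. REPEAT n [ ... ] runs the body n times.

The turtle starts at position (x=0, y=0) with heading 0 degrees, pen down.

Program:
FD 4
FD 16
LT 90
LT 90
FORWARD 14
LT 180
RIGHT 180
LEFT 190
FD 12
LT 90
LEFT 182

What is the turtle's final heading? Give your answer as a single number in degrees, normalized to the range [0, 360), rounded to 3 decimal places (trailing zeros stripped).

Executing turtle program step by step:
Start: pos=(0,0), heading=0, pen down
FD 4: (0,0) -> (4,0) [heading=0, draw]
FD 16: (4,0) -> (20,0) [heading=0, draw]
LT 90: heading 0 -> 90
LT 90: heading 90 -> 180
FD 14: (20,0) -> (6,0) [heading=180, draw]
LT 180: heading 180 -> 0
RT 180: heading 0 -> 180
LT 190: heading 180 -> 10
FD 12: (6,0) -> (17.818,2.084) [heading=10, draw]
LT 90: heading 10 -> 100
LT 182: heading 100 -> 282
Final: pos=(17.818,2.084), heading=282, 4 segment(s) drawn

Answer: 282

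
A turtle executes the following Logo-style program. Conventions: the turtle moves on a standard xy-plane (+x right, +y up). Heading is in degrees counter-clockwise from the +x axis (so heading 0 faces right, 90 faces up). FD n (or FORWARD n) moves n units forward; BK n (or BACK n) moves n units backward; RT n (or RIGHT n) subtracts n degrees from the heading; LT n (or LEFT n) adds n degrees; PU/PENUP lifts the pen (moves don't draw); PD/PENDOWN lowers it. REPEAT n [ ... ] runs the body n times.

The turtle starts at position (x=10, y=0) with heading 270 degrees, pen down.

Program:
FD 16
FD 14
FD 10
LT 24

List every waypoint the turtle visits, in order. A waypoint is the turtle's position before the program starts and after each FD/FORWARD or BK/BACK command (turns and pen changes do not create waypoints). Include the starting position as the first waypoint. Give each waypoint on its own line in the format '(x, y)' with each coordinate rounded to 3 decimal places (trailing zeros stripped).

Executing turtle program step by step:
Start: pos=(10,0), heading=270, pen down
FD 16: (10,0) -> (10,-16) [heading=270, draw]
FD 14: (10,-16) -> (10,-30) [heading=270, draw]
FD 10: (10,-30) -> (10,-40) [heading=270, draw]
LT 24: heading 270 -> 294
Final: pos=(10,-40), heading=294, 3 segment(s) drawn
Waypoints (4 total):
(10, 0)
(10, -16)
(10, -30)
(10, -40)

Answer: (10, 0)
(10, -16)
(10, -30)
(10, -40)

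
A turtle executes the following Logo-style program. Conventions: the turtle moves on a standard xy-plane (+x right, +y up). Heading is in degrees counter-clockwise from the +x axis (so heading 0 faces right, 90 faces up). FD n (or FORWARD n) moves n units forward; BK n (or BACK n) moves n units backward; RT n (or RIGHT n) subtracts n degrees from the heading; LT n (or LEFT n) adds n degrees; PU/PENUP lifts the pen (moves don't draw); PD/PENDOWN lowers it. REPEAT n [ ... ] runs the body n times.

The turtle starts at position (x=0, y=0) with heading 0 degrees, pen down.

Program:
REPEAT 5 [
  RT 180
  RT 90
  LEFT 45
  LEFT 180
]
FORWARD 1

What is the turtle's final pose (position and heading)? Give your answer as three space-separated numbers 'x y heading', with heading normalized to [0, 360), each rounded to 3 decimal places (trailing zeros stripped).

Answer: -0.707 0.707 135

Derivation:
Executing turtle program step by step:
Start: pos=(0,0), heading=0, pen down
REPEAT 5 [
  -- iteration 1/5 --
  RT 180: heading 0 -> 180
  RT 90: heading 180 -> 90
  LT 45: heading 90 -> 135
  LT 180: heading 135 -> 315
  -- iteration 2/5 --
  RT 180: heading 315 -> 135
  RT 90: heading 135 -> 45
  LT 45: heading 45 -> 90
  LT 180: heading 90 -> 270
  -- iteration 3/5 --
  RT 180: heading 270 -> 90
  RT 90: heading 90 -> 0
  LT 45: heading 0 -> 45
  LT 180: heading 45 -> 225
  -- iteration 4/5 --
  RT 180: heading 225 -> 45
  RT 90: heading 45 -> 315
  LT 45: heading 315 -> 0
  LT 180: heading 0 -> 180
  -- iteration 5/5 --
  RT 180: heading 180 -> 0
  RT 90: heading 0 -> 270
  LT 45: heading 270 -> 315
  LT 180: heading 315 -> 135
]
FD 1: (0,0) -> (-0.707,0.707) [heading=135, draw]
Final: pos=(-0.707,0.707), heading=135, 1 segment(s) drawn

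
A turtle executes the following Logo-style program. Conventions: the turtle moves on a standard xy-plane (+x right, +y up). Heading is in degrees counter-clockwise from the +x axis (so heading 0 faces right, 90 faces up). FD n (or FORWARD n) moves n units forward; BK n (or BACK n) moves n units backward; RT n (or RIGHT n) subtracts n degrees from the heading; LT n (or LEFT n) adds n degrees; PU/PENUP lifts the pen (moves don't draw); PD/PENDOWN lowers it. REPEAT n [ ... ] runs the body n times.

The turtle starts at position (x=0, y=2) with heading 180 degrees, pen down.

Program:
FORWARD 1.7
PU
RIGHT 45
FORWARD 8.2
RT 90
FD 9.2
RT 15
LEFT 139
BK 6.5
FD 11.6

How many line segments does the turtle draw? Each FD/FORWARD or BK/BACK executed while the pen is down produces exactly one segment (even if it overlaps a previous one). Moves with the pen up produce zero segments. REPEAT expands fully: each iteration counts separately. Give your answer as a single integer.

Executing turtle program step by step:
Start: pos=(0,2), heading=180, pen down
FD 1.7: (0,2) -> (-1.7,2) [heading=180, draw]
PU: pen up
RT 45: heading 180 -> 135
FD 8.2: (-1.7,2) -> (-7.498,7.798) [heading=135, move]
RT 90: heading 135 -> 45
FD 9.2: (-7.498,7.798) -> (-0.993,14.304) [heading=45, move]
RT 15: heading 45 -> 30
LT 139: heading 30 -> 169
BK 6.5: (-0.993,14.304) -> (5.388,13.063) [heading=169, move]
FD 11.6: (5.388,13.063) -> (-5.999,15.277) [heading=169, move]
Final: pos=(-5.999,15.277), heading=169, 1 segment(s) drawn
Segments drawn: 1

Answer: 1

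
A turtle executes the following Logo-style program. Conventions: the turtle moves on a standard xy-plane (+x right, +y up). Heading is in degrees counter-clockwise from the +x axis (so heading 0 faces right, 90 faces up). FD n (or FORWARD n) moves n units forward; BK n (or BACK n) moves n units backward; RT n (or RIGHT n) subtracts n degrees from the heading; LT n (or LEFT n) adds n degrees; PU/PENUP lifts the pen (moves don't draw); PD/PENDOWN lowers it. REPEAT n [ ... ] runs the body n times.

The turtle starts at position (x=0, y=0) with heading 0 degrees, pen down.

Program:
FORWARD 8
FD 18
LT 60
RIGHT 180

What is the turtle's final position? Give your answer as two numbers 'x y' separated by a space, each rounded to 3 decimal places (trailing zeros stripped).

Executing turtle program step by step:
Start: pos=(0,0), heading=0, pen down
FD 8: (0,0) -> (8,0) [heading=0, draw]
FD 18: (8,0) -> (26,0) [heading=0, draw]
LT 60: heading 0 -> 60
RT 180: heading 60 -> 240
Final: pos=(26,0), heading=240, 2 segment(s) drawn

Answer: 26 0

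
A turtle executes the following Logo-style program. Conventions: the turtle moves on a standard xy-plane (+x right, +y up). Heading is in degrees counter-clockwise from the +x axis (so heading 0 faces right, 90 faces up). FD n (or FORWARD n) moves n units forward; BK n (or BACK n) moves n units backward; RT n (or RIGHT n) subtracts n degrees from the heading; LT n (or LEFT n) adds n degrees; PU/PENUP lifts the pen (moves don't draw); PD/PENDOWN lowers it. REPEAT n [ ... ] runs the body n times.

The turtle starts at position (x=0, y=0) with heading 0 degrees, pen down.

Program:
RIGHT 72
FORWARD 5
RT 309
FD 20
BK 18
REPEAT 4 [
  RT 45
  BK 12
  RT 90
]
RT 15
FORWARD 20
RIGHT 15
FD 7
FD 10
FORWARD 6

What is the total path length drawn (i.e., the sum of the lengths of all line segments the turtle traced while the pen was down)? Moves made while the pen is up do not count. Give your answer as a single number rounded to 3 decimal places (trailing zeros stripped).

Executing turtle program step by step:
Start: pos=(0,0), heading=0, pen down
RT 72: heading 0 -> 288
FD 5: (0,0) -> (1.545,-4.755) [heading=288, draw]
RT 309: heading 288 -> 339
FD 20: (1.545,-4.755) -> (20.217,-11.923) [heading=339, draw]
BK 18: (20.217,-11.923) -> (3.412,-5.472) [heading=339, draw]
REPEAT 4 [
  -- iteration 1/4 --
  RT 45: heading 339 -> 294
  BK 12: (3.412,-5.472) -> (-1.469,5.491) [heading=294, draw]
  RT 90: heading 294 -> 204
  -- iteration 2/4 --
  RT 45: heading 204 -> 159
  BK 12: (-1.469,5.491) -> (9.734,1.19) [heading=159, draw]
  RT 90: heading 159 -> 69
  -- iteration 3/4 --
  RT 45: heading 69 -> 24
  BK 12: (9.734,1.19) -> (-1.228,-3.691) [heading=24, draw]
  RT 90: heading 24 -> 294
  -- iteration 4/4 --
  RT 45: heading 294 -> 249
  BK 12: (-1.228,-3.691) -> (3.072,7.512) [heading=249, draw]
  RT 90: heading 249 -> 159
]
RT 15: heading 159 -> 144
FD 20: (3.072,7.512) -> (-13.108,19.268) [heading=144, draw]
RT 15: heading 144 -> 129
FD 7: (-13.108,19.268) -> (-17.513,24.708) [heading=129, draw]
FD 10: (-17.513,24.708) -> (-23.807,32.479) [heading=129, draw]
FD 6: (-23.807,32.479) -> (-27.582,37.142) [heading=129, draw]
Final: pos=(-27.582,37.142), heading=129, 11 segment(s) drawn

Segment lengths:
  seg 1: (0,0) -> (1.545,-4.755), length = 5
  seg 2: (1.545,-4.755) -> (20.217,-11.923), length = 20
  seg 3: (20.217,-11.923) -> (3.412,-5.472), length = 18
  seg 4: (3.412,-5.472) -> (-1.469,5.491), length = 12
  seg 5: (-1.469,5.491) -> (9.734,1.19), length = 12
  seg 6: (9.734,1.19) -> (-1.228,-3.691), length = 12
  seg 7: (-1.228,-3.691) -> (3.072,7.512), length = 12
  seg 8: (3.072,7.512) -> (-13.108,19.268), length = 20
  seg 9: (-13.108,19.268) -> (-17.513,24.708), length = 7
  seg 10: (-17.513,24.708) -> (-23.807,32.479), length = 10
  seg 11: (-23.807,32.479) -> (-27.582,37.142), length = 6
Total = 134

Answer: 134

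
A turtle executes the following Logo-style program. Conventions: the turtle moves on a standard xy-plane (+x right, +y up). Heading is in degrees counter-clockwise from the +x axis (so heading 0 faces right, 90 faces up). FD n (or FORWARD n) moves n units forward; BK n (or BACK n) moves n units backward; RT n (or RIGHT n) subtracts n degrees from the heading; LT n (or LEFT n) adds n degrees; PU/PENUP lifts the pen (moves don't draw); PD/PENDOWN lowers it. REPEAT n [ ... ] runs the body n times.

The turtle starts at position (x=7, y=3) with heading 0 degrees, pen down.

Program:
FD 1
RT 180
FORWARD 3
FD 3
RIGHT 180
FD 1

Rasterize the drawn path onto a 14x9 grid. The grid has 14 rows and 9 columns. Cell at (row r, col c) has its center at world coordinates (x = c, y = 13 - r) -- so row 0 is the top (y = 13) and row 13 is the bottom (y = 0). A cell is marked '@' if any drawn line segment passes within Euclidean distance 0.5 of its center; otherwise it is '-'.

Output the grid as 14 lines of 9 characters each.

Segment 0: (7,3) -> (8,3)
Segment 1: (8,3) -> (5,3)
Segment 2: (5,3) -> (2,3)
Segment 3: (2,3) -> (3,3)

Answer: ---------
---------
---------
---------
---------
---------
---------
---------
---------
---------
--@@@@@@@
---------
---------
---------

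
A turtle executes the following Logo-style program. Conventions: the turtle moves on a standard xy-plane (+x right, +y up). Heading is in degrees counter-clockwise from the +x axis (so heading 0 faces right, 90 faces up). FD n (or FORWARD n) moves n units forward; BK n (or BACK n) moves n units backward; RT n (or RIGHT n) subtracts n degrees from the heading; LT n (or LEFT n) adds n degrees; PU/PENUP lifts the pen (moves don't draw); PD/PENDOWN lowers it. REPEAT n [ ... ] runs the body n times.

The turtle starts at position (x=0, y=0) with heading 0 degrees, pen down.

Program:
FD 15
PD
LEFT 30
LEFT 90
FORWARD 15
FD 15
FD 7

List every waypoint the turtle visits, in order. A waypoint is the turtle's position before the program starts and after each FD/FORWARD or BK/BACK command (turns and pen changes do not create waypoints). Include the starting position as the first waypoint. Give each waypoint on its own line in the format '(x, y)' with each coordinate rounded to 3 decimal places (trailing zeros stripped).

Answer: (0, 0)
(15, 0)
(7.5, 12.99)
(0, 25.981)
(-3.5, 32.043)

Derivation:
Executing turtle program step by step:
Start: pos=(0,0), heading=0, pen down
FD 15: (0,0) -> (15,0) [heading=0, draw]
PD: pen down
LT 30: heading 0 -> 30
LT 90: heading 30 -> 120
FD 15: (15,0) -> (7.5,12.99) [heading=120, draw]
FD 15: (7.5,12.99) -> (0,25.981) [heading=120, draw]
FD 7: (0,25.981) -> (-3.5,32.043) [heading=120, draw]
Final: pos=(-3.5,32.043), heading=120, 4 segment(s) drawn
Waypoints (5 total):
(0, 0)
(15, 0)
(7.5, 12.99)
(0, 25.981)
(-3.5, 32.043)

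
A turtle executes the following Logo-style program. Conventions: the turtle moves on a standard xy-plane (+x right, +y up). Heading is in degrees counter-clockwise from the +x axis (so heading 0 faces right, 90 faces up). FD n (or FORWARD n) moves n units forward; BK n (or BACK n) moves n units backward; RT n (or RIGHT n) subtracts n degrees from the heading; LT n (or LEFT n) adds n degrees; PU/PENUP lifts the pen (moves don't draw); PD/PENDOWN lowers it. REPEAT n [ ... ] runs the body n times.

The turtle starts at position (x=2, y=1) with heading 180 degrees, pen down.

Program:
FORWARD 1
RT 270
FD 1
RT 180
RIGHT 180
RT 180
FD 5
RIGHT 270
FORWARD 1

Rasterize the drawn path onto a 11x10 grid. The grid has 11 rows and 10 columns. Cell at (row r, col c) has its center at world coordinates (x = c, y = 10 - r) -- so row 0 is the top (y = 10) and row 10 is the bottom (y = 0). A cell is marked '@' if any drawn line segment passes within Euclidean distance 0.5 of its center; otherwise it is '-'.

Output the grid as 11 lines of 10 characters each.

Answer: ----------
----------
----------
----------
----------
@@--------
-@--------
-@--------
-@--------
-@@-------
-@--------

Derivation:
Segment 0: (2,1) -> (1,1)
Segment 1: (1,1) -> (1,0)
Segment 2: (1,0) -> (1,5)
Segment 3: (1,5) -> (-0,5)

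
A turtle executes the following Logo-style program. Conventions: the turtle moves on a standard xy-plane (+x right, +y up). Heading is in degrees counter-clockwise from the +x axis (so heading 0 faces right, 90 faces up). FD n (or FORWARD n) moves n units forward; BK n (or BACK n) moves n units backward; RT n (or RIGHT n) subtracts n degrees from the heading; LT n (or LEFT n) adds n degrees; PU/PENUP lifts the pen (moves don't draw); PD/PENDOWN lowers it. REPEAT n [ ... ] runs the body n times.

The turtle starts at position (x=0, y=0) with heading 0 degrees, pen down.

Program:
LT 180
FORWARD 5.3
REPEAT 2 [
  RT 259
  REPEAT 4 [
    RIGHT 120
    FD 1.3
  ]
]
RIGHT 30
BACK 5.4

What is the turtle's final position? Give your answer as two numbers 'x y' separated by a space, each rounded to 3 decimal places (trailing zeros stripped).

Executing turtle program step by step:
Start: pos=(0,0), heading=0, pen down
LT 180: heading 0 -> 180
FD 5.3: (0,0) -> (-5.3,0) [heading=180, draw]
REPEAT 2 [
  -- iteration 1/2 --
  RT 259: heading 180 -> 281
  REPEAT 4 [
    -- iteration 1/4 --
    RT 120: heading 281 -> 161
    FD 1.3: (-5.3,0) -> (-6.529,0.423) [heading=161, draw]
    -- iteration 2/4 --
    RT 120: heading 161 -> 41
    FD 1.3: (-6.529,0.423) -> (-5.548,1.276) [heading=41, draw]
    -- iteration 3/4 --
    RT 120: heading 41 -> 281
    FD 1.3: (-5.548,1.276) -> (-5.3,0) [heading=281, draw]
    -- iteration 4/4 --
    RT 120: heading 281 -> 161
    FD 1.3: (-5.3,0) -> (-6.529,0.423) [heading=161, draw]
  ]
  -- iteration 2/2 --
  RT 259: heading 161 -> 262
  REPEAT 4 [
    -- iteration 1/4 --
    RT 120: heading 262 -> 142
    FD 1.3: (-6.529,0.423) -> (-7.554,1.224) [heading=142, draw]
    -- iteration 2/4 --
    RT 120: heading 142 -> 22
    FD 1.3: (-7.554,1.224) -> (-6.348,1.711) [heading=22, draw]
    -- iteration 3/4 --
    RT 120: heading 22 -> 262
    FD 1.3: (-6.348,1.711) -> (-6.529,0.423) [heading=262, draw]
    -- iteration 4/4 --
    RT 120: heading 262 -> 142
    FD 1.3: (-6.529,0.423) -> (-7.554,1.224) [heading=142, draw]
  ]
]
RT 30: heading 142 -> 112
BK 5.4: (-7.554,1.224) -> (-5.531,-3.783) [heading=112, draw]
Final: pos=(-5.531,-3.783), heading=112, 10 segment(s) drawn

Answer: -5.531 -3.783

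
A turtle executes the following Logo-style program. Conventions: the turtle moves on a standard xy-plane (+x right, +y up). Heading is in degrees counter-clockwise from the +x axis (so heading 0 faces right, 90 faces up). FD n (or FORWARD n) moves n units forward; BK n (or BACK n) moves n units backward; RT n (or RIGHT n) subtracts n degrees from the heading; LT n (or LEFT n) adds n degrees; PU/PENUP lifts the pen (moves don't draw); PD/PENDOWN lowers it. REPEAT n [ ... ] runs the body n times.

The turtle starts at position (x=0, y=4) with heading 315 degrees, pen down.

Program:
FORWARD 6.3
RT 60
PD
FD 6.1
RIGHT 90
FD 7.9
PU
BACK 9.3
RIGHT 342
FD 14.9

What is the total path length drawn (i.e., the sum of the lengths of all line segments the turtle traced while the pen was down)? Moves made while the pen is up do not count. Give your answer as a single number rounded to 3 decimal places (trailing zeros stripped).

Answer: 20.3

Derivation:
Executing turtle program step by step:
Start: pos=(0,4), heading=315, pen down
FD 6.3: (0,4) -> (4.455,-0.455) [heading=315, draw]
RT 60: heading 315 -> 255
PD: pen down
FD 6.1: (4.455,-0.455) -> (2.876,-6.347) [heading=255, draw]
RT 90: heading 255 -> 165
FD 7.9: (2.876,-6.347) -> (-4.755,-4.302) [heading=165, draw]
PU: pen up
BK 9.3: (-4.755,-4.302) -> (4.228,-6.709) [heading=165, move]
RT 342: heading 165 -> 183
FD 14.9: (4.228,-6.709) -> (-10.651,-7.489) [heading=183, move]
Final: pos=(-10.651,-7.489), heading=183, 3 segment(s) drawn

Segment lengths:
  seg 1: (0,4) -> (4.455,-0.455), length = 6.3
  seg 2: (4.455,-0.455) -> (2.876,-6.347), length = 6.1
  seg 3: (2.876,-6.347) -> (-4.755,-4.302), length = 7.9
Total = 20.3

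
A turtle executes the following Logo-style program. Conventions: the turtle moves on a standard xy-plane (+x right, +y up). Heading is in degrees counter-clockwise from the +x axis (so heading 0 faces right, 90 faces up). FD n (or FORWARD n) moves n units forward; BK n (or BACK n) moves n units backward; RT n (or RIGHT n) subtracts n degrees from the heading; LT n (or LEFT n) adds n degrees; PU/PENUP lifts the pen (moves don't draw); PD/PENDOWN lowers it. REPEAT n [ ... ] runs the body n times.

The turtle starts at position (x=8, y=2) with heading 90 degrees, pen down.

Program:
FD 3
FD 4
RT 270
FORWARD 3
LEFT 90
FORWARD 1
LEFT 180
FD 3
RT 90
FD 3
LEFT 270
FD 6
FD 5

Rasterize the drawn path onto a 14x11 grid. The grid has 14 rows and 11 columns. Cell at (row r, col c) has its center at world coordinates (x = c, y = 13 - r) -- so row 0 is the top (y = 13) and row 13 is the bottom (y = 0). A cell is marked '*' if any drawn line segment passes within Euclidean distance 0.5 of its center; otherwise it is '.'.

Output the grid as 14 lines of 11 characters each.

Segment 0: (8,2) -> (8,5)
Segment 1: (8,5) -> (8,9)
Segment 2: (8,9) -> (5,9)
Segment 3: (5,9) -> (5,8)
Segment 4: (5,8) -> (5,11)
Segment 5: (5,11) -> (8,11)
Segment 6: (8,11) -> (8,5)
Segment 7: (8,5) -> (8,0)

Answer: ...........
...........
.....****..
.....*..*..
.....****..
.....*..*..
........*..
........*..
........*..
........*..
........*..
........*..
........*..
........*..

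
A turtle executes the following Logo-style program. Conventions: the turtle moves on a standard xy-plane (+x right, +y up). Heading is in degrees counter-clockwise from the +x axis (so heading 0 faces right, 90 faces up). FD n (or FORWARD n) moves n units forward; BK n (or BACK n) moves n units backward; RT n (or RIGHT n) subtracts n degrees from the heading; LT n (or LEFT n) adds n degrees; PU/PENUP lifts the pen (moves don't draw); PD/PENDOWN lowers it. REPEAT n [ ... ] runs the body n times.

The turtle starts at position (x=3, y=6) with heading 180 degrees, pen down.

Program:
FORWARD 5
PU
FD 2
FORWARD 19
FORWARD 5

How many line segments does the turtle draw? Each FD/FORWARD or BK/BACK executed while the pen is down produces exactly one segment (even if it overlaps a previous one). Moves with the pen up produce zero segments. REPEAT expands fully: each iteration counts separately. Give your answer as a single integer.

Executing turtle program step by step:
Start: pos=(3,6), heading=180, pen down
FD 5: (3,6) -> (-2,6) [heading=180, draw]
PU: pen up
FD 2: (-2,6) -> (-4,6) [heading=180, move]
FD 19: (-4,6) -> (-23,6) [heading=180, move]
FD 5: (-23,6) -> (-28,6) [heading=180, move]
Final: pos=(-28,6), heading=180, 1 segment(s) drawn
Segments drawn: 1

Answer: 1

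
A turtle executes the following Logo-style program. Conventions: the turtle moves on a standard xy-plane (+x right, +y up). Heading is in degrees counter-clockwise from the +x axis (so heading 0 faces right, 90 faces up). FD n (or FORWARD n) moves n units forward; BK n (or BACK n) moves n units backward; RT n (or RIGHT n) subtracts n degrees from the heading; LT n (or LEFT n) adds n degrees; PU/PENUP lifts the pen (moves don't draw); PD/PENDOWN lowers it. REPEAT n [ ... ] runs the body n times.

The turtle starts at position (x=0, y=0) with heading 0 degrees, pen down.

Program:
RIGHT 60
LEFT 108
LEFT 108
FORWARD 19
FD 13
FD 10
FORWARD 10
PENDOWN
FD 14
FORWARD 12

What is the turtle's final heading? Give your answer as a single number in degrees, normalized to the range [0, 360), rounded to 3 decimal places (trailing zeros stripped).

Executing turtle program step by step:
Start: pos=(0,0), heading=0, pen down
RT 60: heading 0 -> 300
LT 108: heading 300 -> 48
LT 108: heading 48 -> 156
FD 19: (0,0) -> (-17.357,7.728) [heading=156, draw]
FD 13: (-17.357,7.728) -> (-29.233,13.016) [heading=156, draw]
FD 10: (-29.233,13.016) -> (-38.369,17.083) [heading=156, draw]
FD 10: (-38.369,17.083) -> (-47.504,21.15) [heading=156, draw]
PD: pen down
FD 14: (-47.504,21.15) -> (-60.294,26.845) [heading=156, draw]
FD 12: (-60.294,26.845) -> (-71.257,31.725) [heading=156, draw]
Final: pos=(-71.257,31.725), heading=156, 6 segment(s) drawn

Answer: 156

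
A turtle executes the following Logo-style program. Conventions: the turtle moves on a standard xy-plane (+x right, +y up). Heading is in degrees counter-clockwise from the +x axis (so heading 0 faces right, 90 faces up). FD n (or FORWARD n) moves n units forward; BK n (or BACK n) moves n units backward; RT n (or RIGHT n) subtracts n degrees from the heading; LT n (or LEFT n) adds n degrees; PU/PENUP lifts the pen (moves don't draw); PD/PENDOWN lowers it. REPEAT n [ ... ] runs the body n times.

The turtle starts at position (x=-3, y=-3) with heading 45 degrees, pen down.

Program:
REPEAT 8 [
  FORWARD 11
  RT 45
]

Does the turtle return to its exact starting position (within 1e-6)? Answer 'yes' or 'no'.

Executing turtle program step by step:
Start: pos=(-3,-3), heading=45, pen down
REPEAT 8 [
  -- iteration 1/8 --
  FD 11: (-3,-3) -> (4.778,4.778) [heading=45, draw]
  RT 45: heading 45 -> 0
  -- iteration 2/8 --
  FD 11: (4.778,4.778) -> (15.778,4.778) [heading=0, draw]
  RT 45: heading 0 -> 315
  -- iteration 3/8 --
  FD 11: (15.778,4.778) -> (23.556,-3) [heading=315, draw]
  RT 45: heading 315 -> 270
  -- iteration 4/8 --
  FD 11: (23.556,-3) -> (23.556,-14) [heading=270, draw]
  RT 45: heading 270 -> 225
  -- iteration 5/8 --
  FD 11: (23.556,-14) -> (15.778,-21.778) [heading=225, draw]
  RT 45: heading 225 -> 180
  -- iteration 6/8 --
  FD 11: (15.778,-21.778) -> (4.778,-21.778) [heading=180, draw]
  RT 45: heading 180 -> 135
  -- iteration 7/8 --
  FD 11: (4.778,-21.778) -> (-3,-14) [heading=135, draw]
  RT 45: heading 135 -> 90
  -- iteration 8/8 --
  FD 11: (-3,-14) -> (-3,-3) [heading=90, draw]
  RT 45: heading 90 -> 45
]
Final: pos=(-3,-3), heading=45, 8 segment(s) drawn

Start position: (-3, -3)
Final position: (-3, -3)
Distance = 0; < 1e-6 -> CLOSED

Answer: yes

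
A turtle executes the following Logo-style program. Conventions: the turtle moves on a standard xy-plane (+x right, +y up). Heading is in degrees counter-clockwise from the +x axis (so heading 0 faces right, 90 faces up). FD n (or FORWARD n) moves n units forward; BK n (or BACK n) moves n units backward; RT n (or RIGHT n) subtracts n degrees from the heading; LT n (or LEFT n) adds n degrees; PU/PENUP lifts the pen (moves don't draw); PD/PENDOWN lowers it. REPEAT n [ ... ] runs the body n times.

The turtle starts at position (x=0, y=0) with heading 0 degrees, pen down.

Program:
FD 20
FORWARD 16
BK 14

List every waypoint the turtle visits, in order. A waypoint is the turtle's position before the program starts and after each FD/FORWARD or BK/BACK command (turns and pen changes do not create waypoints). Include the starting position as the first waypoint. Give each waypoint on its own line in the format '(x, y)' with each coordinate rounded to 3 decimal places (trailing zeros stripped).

Executing turtle program step by step:
Start: pos=(0,0), heading=0, pen down
FD 20: (0,0) -> (20,0) [heading=0, draw]
FD 16: (20,0) -> (36,0) [heading=0, draw]
BK 14: (36,0) -> (22,0) [heading=0, draw]
Final: pos=(22,0), heading=0, 3 segment(s) drawn
Waypoints (4 total):
(0, 0)
(20, 0)
(36, 0)
(22, 0)

Answer: (0, 0)
(20, 0)
(36, 0)
(22, 0)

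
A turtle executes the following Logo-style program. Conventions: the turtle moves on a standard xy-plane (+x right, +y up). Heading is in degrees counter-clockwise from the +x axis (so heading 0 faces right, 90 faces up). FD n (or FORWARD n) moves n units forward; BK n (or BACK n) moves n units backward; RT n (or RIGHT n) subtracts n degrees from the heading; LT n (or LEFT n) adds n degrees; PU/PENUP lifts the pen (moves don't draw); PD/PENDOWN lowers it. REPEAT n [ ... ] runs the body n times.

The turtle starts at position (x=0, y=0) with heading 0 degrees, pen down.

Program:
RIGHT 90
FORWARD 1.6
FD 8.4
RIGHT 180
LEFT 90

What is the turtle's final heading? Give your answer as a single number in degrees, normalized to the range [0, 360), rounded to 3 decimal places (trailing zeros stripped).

Executing turtle program step by step:
Start: pos=(0,0), heading=0, pen down
RT 90: heading 0 -> 270
FD 1.6: (0,0) -> (0,-1.6) [heading=270, draw]
FD 8.4: (0,-1.6) -> (0,-10) [heading=270, draw]
RT 180: heading 270 -> 90
LT 90: heading 90 -> 180
Final: pos=(0,-10), heading=180, 2 segment(s) drawn

Answer: 180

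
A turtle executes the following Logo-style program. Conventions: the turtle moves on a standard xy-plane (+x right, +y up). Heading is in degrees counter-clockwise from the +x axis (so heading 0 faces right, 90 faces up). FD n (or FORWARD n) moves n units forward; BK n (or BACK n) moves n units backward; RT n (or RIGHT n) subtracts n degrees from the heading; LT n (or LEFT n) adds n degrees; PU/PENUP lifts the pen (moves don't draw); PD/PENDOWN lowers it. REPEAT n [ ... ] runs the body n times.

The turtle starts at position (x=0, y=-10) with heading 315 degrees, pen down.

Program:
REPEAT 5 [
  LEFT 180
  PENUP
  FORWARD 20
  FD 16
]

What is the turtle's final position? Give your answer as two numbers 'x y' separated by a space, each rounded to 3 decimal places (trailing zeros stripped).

Answer: -25.456 15.456

Derivation:
Executing turtle program step by step:
Start: pos=(0,-10), heading=315, pen down
REPEAT 5 [
  -- iteration 1/5 --
  LT 180: heading 315 -> 135
  PU: pen up
  FD 20: (0,-10) -> (-14.142,4.142) [heading=135, move]
  FD 16: (-14.142,4.142) -> (-25.456,15.456) [heading=135, move]
  -- iteration 2/5 --
  LT 180: heading 135 -> 315
  PU: pen up
  FD 20: (-25.456,15.456) -> (-11.314,1.314) [heading=315, move]
  FD 16: (-11.314,1.314) -> (0,-10) [heading=315, move]
  -- iteration 3/5 --
  LT 180: heading 315 -> 135
  PU: pen up
  FD 20: (0,-10) -> (-14.142,4.142) [heading=135, move]
  FD 16: (-14.142,4.142) -> (-25.456,15.456) [heading=135, move]
  -- iteration 4/5 --
  LT 180: heading 135 -> 315
  PU: pen up
  FD 20: (-25.456,15.456) -> (-11.314,1.314) [heading=315, move]
  FD 16: (-11.314,1.314) -> (0,-10) [heading=315, move]
  -- iteration 5/5 --
  LT 180: heading 315 -> 135
  PU: pen up
  FD 20: (0,-10) -> (-14.142,4.142) [heading=135, move]
  FD 16: (-14.142,4.142) -> (-25.456,15.456) [heading=135, move]
]
Final: pos=(-25.456,15.456), heading=135, 0 segment(s) drawn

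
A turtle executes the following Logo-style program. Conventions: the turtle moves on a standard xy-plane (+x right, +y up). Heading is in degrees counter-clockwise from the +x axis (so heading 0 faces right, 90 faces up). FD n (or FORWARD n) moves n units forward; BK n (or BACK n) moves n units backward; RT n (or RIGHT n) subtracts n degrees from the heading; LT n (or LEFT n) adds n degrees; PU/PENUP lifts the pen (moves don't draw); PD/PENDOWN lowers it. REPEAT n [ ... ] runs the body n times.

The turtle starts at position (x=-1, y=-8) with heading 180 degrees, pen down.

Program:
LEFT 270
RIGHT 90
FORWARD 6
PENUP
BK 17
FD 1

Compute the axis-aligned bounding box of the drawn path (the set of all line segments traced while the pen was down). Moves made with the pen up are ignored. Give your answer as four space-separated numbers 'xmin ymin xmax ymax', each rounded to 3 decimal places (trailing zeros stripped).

Answer: -1 -8 5 -8

Derivation:
Executing turtle program step by step:
Start: pos=(-1,-8), heading=180, pen down
LT 270: heading 180 -> 90
RT 90: heading 90 -> 0
FD 6: (-1,-8) -> (5,-8) [heading=0, draw]
PU: pen up
BK 17: (5,-8) -> (-12,-8) [heading=0, move]
FD 1: (-12,-8) -> (-11,-8) [heading=0, move]
Final: pos=(-11,-8), heading=0, 1 segment(s) drawn

Segment endpoints: x in {-1, 5}, y in {-8, -8}
xmin=-1, ymin=-8, xmax=5, ymax=-8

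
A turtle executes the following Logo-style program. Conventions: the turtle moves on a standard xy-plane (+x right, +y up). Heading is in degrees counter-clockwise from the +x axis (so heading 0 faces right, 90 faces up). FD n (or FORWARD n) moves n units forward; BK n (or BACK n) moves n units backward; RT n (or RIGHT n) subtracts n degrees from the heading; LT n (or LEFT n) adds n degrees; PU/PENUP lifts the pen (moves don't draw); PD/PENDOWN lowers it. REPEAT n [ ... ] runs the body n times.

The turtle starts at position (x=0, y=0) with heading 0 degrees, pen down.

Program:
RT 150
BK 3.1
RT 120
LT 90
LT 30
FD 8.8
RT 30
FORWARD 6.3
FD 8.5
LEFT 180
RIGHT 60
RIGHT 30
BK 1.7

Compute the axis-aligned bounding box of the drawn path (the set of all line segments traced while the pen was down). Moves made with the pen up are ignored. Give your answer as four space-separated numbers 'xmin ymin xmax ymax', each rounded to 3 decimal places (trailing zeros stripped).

Answer: -19.736 -2.85 2.685 1.55

Derivation:
Executing turtle program step by step:
Start: pos=(0,0), heading=0, pen down
RT 150: heading 0 -> 210
BK 3.1: (0,0) -> (2.685,1.55) [heading=210, draw]
RT 120: heading 210 -> 90
LT 90: heading 90 -> 180
LT 30: heading 180 -> 210
FD 8.8: (2.685,1.55) -> (-4.936,-2.85) [heading=210, draw]
RT 30: heading 210 -> 180
FD 6.3: (-4.936,-2.85) -> (-11.236,-2.85) [heading=180, draw]
FD 8.5: (-11.236,-2.85) -> (-19.736,-2.85) [heading=180, draw]
LT 180: heading 180 -> 0
RT 60: heading 0 -> 300
RT 30: heading 300 -> 270
BK 1.7: (-19.736,-2.85) -> (-19.736,-1.15) [heading=270, draw]
Final: pos=(-19.736,-1.15), heading=270, 5 segment(s) drawn

Segment endpoints: x in {-19.736, -11.236, -4.936, 0, 2.685}, y in {-2.85, -2.85, -2.85, -1.15, 0, 1.55}
xmin=-19.736, ymin=-2.85, xmax=2.685, ymax=1.55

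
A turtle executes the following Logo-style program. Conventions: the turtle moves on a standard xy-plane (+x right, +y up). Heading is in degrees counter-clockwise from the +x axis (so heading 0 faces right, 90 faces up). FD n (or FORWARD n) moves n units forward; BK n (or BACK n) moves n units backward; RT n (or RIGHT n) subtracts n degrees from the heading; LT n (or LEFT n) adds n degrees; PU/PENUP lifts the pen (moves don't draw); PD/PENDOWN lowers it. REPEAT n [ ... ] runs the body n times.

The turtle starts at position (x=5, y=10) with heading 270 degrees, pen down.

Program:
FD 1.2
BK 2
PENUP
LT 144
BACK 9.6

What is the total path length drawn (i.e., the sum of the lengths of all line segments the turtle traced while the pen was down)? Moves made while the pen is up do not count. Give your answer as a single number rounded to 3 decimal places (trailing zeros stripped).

Executing turtle program step by step:
Start: pos=(5,10), heading=270, pen down
FD 1.2: (5,10) -> (5,8.8) [heading=270, draw]
BK 2: (5,8.8) -> (5,10.8) [heading=270, draw]
PU: pen up
LT 144: heading 270 -> 54
BK 9.6: (5,10.8) -> (-0.643,3.033) [heading=54, move]
Final: pos=(-0.643,3.033), heading=54, 2 segment(s) drawn

Segment lengths:
  seg 1: (5,10) -> (5,8.8), length = 1.2
  seg 2: (5,8.8) -> (5,10.8), length = 2
Total = 3.2

Answer: 3.2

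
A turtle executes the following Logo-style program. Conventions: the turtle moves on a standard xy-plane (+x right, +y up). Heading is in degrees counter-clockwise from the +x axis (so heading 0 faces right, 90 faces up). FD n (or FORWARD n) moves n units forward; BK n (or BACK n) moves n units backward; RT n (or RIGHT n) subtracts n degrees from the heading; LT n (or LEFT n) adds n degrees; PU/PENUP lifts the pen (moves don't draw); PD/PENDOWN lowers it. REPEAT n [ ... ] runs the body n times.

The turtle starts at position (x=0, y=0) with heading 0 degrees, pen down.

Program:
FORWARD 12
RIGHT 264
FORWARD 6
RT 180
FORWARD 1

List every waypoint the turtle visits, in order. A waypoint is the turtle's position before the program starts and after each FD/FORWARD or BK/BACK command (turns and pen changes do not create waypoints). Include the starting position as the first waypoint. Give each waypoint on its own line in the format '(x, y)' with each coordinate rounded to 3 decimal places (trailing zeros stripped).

Answer: (0, 0)
(12, 0)
(11.373, 5.967)
(11.477, 4.973)

Derivation:
Executing turtle program step by step:
Start: pos=(0,0), heading=0, pen down
FD 12: (0,0) -> (12,0) [heading=0, draw]
RT 264: heading 0 -> 96
FD 6: (12,0) -> (11.373,5.967) [heading=96, draw]
RT 180: heading 96 -> 276
FD 1: (11.373,5.967) -> (11.477,4.973) [heading=276, draw]
Final: pos=(11.477,4.973), heading=276, 3 segment(s) drawn
Waypoints (4 total):
(0, 0)
(12, 0)
(11.373, 5.967)
(11.477, 4.973)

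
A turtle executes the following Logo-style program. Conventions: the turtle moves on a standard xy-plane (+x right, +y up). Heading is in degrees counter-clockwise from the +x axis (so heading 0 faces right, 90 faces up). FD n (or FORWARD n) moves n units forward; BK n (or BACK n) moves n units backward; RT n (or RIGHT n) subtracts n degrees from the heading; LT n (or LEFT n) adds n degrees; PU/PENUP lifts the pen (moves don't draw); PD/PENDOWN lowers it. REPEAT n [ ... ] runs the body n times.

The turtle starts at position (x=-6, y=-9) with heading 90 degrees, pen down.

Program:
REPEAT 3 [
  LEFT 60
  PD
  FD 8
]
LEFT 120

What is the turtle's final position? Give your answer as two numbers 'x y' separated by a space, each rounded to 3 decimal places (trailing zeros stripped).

Executing turtle program step by step:
Start: pos=(-6,-9), heading=90, pen down
REPEAT 3 [
  -- iteration 1/3 --
  LT 60: heading 90 -> 150
  PD: pen down
  FD 8: (-6,-9) -> (-12.928,-5) [heading=150, draw]
  -- iteration 2/3 --
  LT 60: heading 150 -> 210
  PD: pen down
  FD 8: (-12.928,-5) -> (-19.856,-9) [heading=210, draw]
  -- iteration 3/3 --
  LT 60: heading 210 -> 270
  PD: pen down
  FD 8: (-19.856,-9) -> (-19.856,-17) [heading=270, draw]
]
LT 120: heading 270 -> 30
Final: pos=(-19.856,-17), heading=30, 3 segment(s) drawn

Answer: -19.856 -17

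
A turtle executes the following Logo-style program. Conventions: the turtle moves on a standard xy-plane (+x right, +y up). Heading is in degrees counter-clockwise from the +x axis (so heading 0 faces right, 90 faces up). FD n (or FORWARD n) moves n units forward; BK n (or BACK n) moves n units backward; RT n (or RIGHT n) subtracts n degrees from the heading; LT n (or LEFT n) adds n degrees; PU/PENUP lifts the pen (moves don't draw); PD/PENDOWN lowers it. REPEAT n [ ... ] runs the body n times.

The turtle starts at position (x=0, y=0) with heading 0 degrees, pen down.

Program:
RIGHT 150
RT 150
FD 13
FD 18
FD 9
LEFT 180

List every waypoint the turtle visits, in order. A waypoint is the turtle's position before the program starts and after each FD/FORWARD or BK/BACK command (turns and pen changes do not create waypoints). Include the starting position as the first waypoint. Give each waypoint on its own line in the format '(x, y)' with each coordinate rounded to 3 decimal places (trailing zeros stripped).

Answer: (0, 0)
(6.5, 11.258)
(15.5, 26.847)
(20, 34.641)

Derivation:
Executing turtle program step by step:
Start: pos=(0,0), heading=0, pen down
RT 150: heading 0 -> 210
RT 150: heading 210 -> 60
FD 13: (0,0) -> (6.5,11.258) [heading=60, draw]
FD 18: (6.5,11.258) -> (15.5,26.847) [heading=60, draw]
FD 9: (15.5,26.847) -> (20,34.641) [heading=60, draw]
LT 180: heading 60 -> 240
Final: pos=(20,34.641), heading=240, 3 segment(s) drawn
Waypoints (4 total):
(0, 0)
(6.5, 11.258)
(15.5, 26.847)
(20, 34.641)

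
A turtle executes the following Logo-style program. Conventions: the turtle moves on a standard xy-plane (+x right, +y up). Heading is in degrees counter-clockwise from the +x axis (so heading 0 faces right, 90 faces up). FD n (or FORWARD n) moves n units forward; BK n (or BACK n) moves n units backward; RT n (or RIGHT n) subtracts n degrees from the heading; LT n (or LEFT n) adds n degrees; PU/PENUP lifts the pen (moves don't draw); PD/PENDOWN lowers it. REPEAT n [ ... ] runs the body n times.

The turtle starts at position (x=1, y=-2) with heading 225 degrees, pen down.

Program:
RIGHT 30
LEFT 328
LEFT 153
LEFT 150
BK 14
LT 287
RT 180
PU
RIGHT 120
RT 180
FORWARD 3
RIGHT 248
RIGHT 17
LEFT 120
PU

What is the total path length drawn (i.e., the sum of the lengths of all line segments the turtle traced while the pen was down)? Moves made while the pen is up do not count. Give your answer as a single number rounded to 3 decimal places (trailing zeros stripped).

Executing turtle program step by step:
Start: pos=(1,-2), heading=225, pen down
RT 30: heading 225 -> 195
LT 328: heading 195 -> 163
LT 153: heading 163 -> 316
LT 150: heading 316 -> 106
BK 14: (1,-2) -> (4.859,-15.458) [heading=106, draw]
LT 287: heading 106 -> 33
RT 180: heading 33 -> 213
PU: pen up
RT 120: heading 213 -> 93
RT 180: heading 93 -> 273
FD 3: (4.859,-15.458) -> (5.016,-18.454) [heading=273, move]
RT 248: heading 273 -> 25
RT 17: heading 25 -> 8
LT 120: heading 8 -> 128
PU: pen up
Final: pos=(5.016,-18.454), heading=128, 1 segment(s) drawn

Segment lengths:
  seg 1: (1,-2) -> (4.859,-15.458), length = 14
Total = 14

Answer: 14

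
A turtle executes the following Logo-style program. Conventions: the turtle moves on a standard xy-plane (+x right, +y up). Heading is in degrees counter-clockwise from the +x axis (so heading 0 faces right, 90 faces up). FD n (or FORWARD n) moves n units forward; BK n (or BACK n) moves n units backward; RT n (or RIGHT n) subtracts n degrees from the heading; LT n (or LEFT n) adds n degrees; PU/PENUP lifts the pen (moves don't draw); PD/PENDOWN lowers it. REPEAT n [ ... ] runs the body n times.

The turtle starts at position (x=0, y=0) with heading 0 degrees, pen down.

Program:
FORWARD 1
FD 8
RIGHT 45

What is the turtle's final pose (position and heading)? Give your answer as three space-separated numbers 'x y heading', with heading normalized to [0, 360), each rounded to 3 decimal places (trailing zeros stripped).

Answer: 9 0 315

Derivation:
Executing turtle program step by step:
Start: pos=(0,0), heading=0, pen down
FD 1: (0,0) -> (1,0) [heading=0, draw]
FD 8: (1,0) -> (9,0) [heading=0, draw]
RT 45: heading 0 -> 315
Final: pos=(9,0), heading=315, 2 segment(s) drawn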